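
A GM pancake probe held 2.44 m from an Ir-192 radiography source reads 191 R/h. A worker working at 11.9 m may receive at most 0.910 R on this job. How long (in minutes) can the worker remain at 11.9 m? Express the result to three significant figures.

Applying the 1/r² law, rate at 11.9 m:
191 × (2.44/11.9)² = 191 × 0.04204 = 8.030 R/h.
Stay time = 0.910 R ÷ 8.030 R/h = 0.1133 h = 6.798 min.

6.80 min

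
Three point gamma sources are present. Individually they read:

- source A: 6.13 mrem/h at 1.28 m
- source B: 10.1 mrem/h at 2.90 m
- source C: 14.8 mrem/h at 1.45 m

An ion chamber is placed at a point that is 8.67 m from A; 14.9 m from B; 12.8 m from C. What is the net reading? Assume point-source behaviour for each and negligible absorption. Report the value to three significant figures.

By superposition, sum each source's inverse-square contribution:
A: 6.13 × (1.28/8.67)² = 0.1336 mrem/h
B: 10.1 × (2.90/14.9)² = 0.3826 mrem/h
C: 14.8 × (1.45/12.8)² = 0.1899 mrem/h
Total = 0.1336 + 0.3826 + 0.1899 = 0.7061 mrem/h.

0.706 mrem/h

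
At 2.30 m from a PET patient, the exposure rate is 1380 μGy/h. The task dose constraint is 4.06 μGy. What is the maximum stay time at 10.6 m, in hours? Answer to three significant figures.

0.0625 h

Intensity scales as (d₁/d₂)², so rate at 10.6 m:
(2.30/10.6)² = 0.04708, so 1380 × 0.04708 = 64.97 μGy/h.
Stay time = 4.06 μGy ÷ 64.97 μGy/h = 0.06249 h.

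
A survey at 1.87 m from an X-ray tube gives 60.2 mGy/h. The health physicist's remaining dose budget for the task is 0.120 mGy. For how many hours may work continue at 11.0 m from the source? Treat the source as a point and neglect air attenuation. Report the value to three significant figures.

0.0690 h

Applying the 1/r² law, rate at 11.0 m:
(1.87/11.0)² = 0.02890, so 60.2 × 0.02890 = 1.740 mGy/h.
Stay time = 0.120 mGy ÷ 1.740 mGy/h = 0.06897 h.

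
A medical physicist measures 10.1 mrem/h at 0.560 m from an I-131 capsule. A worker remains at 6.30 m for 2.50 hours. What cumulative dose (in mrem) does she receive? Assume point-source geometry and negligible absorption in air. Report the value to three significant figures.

By the inverse-square law, rate at 6.30 m:
(0.560/6.30)² = 0.007901, so 10.1 × 0.007901 = 0.07980 mrem/h.
Dose = rate × time = 0.07980 mrem/h × 2.500 h = 0.1995 mrem.

0.200 mrem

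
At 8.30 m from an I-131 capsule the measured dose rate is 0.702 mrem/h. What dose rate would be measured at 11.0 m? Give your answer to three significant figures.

0.400 mrem/h

Since intensity falls as 1/r², scaling from 8.30 m to 11.0 m:
(8.30/11.0)² = 0.5693, so 0.702 × 0.5693 = 0.3996 mrem/h.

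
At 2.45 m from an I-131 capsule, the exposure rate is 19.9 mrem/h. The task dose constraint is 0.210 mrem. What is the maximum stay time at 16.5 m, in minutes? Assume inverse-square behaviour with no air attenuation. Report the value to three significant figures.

28.7 min

Since intensity falls as 1/r², rate at 16.5 m:
19.9 × (2.45/16.5)² = 19.9 × 0.02205 = 0.4388 mrem/h.
Stay time = 0.210 mrem ÷ 0.4388 mrem/h = 0.4786 h = 28.72 min.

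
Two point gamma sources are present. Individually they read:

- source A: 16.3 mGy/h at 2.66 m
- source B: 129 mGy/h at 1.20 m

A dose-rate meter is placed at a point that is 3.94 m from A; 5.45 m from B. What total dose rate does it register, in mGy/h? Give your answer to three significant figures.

13.7 mGy/h

By superposition, sum each source's inverse-square contribution:
A: 16.3 × (2.66/3.94)² = 7.429 mGy/h
B: 129 × (1.20/5.45)² = 6.254 mGy/h
Total = 7.429 + 6.254 = 13.68 mGy/h.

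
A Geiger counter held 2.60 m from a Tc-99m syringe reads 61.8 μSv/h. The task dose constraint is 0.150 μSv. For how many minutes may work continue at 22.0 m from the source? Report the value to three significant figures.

Using I₁d₁² = I₂d₂², rate at 22.0 m:
61.8 × (2.60/22.0)² = 61.8 × 0.01397 = 0.8633 μSv/h.
Stay time = 0.150 μSv ÷ 0.8633 μSv/h = 0.1738 h = 10.43 min.

10.4 min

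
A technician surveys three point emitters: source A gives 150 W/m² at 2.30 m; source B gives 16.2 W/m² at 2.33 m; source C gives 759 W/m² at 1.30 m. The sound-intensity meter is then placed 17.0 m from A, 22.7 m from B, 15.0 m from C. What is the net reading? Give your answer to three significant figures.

By superposition, sum each source's inverse-square contribution:
A: 150 × (2.30/17.0)² = 2.746 W/m²
B: 16.2 × (2.33/22.7)² = 0.1707 W/m²
C: 759 × (1.30/15.0)² = 5.701 W/m²
Total = 2.746 + 0.1707 + 5.701 = 8.618 W/m².

8.62 W/m²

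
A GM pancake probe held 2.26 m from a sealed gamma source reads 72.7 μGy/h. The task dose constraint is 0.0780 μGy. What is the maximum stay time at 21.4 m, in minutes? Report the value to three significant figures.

By the inverse-square law, rate at 21.4 m:
72.7 × (2.26/21.4)² = 72.7 × 0.01115 = 0.8106 μGy/h.
Stay time = 0.0780 μGy ÷ 0.8106 μGy/h = 0.09623 h = 5.774 min.

5.77 min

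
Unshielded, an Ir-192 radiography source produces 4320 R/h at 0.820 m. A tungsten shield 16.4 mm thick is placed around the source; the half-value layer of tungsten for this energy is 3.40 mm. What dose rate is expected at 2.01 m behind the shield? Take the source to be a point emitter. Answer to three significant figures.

Distance alone: 4320 × (0.820/2.01)² = 4320 × 0.1664 = 718.8 R/h.
Shield: 16.4/3.40 = 4.824 half-value layers → attenuation 2^(−4.824) = 0.03530.
Combined: 718.8 × 0.03530 = 25.37 R/h.

25.4 R/h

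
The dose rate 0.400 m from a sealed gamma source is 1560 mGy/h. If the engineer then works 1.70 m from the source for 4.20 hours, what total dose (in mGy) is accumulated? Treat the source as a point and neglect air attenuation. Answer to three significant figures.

363 mGy

Intensity scales as (d₁/d₂)², so rate at 1.70 m:
1560 × (0.400/1.70)² = 1560 × 0.05536 = 86.36 mGy/h.
Dose = rate × time = 86.36 mGy/h × 4.200 h = 362.7 mGy.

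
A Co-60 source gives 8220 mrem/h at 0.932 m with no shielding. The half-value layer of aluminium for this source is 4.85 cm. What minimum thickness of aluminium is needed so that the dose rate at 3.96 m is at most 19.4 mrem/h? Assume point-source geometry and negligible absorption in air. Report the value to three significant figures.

22.1 cm

At 3.96 m, distance alone gives (0.932/3.96)² = 0.05539, so 8220 × 0.05539 = 455.3 mrem/h.
Further attenuation needed: 455.3/19.4 = 23.47.
n = log₂(23.47) = 4.553 half-value layers.
Thickness = 4.553 × 4.85 cm = 22.08 cm.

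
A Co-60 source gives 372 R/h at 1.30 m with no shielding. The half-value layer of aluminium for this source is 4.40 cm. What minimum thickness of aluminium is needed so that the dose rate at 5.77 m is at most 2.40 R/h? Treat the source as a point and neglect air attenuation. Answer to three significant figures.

At 5.77 m, distance alone gives 372 × (1.30/5.77)² = 372 × 0.05076 = 18.88 R/h.
Further attenuation needed: 18.88/2.40 = 7.867.
n = log₂(7.867) = 2.976 half-value layers.
Thickness = 2.976 × 4.40 cm = 13.09 cm.

13.1 cm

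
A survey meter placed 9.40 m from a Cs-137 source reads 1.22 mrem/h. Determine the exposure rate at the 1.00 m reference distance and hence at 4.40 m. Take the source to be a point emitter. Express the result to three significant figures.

108 mrem/h; 5.57 mrem/h

Intensity scales as (d₁/d₂)², so
At 1.00 m: 1.22 × (9.40/1.00)² = 1.22 × 88.36 = 107.8 mrem/h
At 4.40 m: (1.00/4.40)² = 0.05165, so 107.8 × 0.05165 = 5.568 mrem/h.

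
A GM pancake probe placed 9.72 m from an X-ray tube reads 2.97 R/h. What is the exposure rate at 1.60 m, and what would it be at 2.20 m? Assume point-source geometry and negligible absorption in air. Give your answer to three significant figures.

By the inverse-square law,
At 1.60 m: 2.97 × (9.72/1.60)² = 2.97 × 36.91 = 109.6 R/h
At 2.20 m: 109.6 × (1.60/2.20)² = 109.6 × 0.5289 = 57.97 R/h.

110 R/h; 58.0 R/h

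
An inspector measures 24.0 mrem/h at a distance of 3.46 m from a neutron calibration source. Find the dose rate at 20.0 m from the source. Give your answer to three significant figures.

0.718 mrem/h

By the inverse-square law, the rate at 20.0 m is
(3.46/20.0)² = 0.02993, so 24.0 × 0.02993 = 0.7183 mrem/h.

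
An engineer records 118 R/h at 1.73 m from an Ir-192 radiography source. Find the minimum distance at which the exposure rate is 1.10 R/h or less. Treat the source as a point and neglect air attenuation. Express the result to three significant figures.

By the inverse-square law, d₂ = d₁·√(I₁/I₂).
I₁/I₂ = 118/1.10 = 107.3, so d₂ = 1.73 × √107.3 = 17.92 m.

17.9 m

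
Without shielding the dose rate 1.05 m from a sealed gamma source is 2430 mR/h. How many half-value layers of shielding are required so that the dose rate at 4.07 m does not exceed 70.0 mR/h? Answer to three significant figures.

At 4.07 m, distance alone gives 2430 × (1.05/4.07)² = 2430 × 0.06656 = 161.7 mR/h.
Further attenuation needed: 161.7/70.0 = 2.310.
n = log₂(2.310) = 1.208 half-value layers.

1.21 half-value layers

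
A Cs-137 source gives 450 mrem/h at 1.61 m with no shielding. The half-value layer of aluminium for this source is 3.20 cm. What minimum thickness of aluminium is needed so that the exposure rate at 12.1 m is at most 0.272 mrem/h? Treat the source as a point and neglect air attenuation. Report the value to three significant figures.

At 12.1 m, distance alone gives 450 × (1.61/12.1)² = 450 × 0.01770 = 7.965 mrem/h.
Further attenuation needed: 7.965/0.272 = 29.28.
n = log₂(29.28) = 4.872 half-value layers.
Thickness = 4.872 × 3.20 cm = 15.59 cm.

15.6 cm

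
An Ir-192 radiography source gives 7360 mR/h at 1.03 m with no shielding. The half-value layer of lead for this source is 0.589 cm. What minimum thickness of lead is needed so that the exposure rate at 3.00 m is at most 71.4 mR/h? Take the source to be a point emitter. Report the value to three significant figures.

At 3.00 m, distance alone gives 7360 × (1.03/3.00)² = 7360 × 0.1179 = 867.7 mR/h.
Further attenuation needed: 867.7/71.4 = 12.15.
n = log₂(12.15) = 3.603 half-value layers.
Thickness = 3.603 × 0.589 cm = 2.122 cm.

2.12 cm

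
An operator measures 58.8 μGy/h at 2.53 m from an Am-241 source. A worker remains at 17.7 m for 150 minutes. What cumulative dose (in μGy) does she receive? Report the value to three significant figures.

3.00 μGy

Using I₁d₁² = I₂d₂², rate at 17.7 m:
58.8 × (2.53/17.7)² = 58.8 × 0.02043 = 1.201 μGy/h.
Dose = rate × time = 1.201 μGy/h × 2.500 h = 3.003 μGy.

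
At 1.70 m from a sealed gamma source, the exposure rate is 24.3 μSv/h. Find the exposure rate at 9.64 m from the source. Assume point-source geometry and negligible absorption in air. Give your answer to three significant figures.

Using I₁d₁² = I₂d₂², the rate at 9.64 m is
(1.70/9.64)² = 0.03110, so 24.3 × 0.03110 = 0.7557 μSv/h.

0.756 μSv/h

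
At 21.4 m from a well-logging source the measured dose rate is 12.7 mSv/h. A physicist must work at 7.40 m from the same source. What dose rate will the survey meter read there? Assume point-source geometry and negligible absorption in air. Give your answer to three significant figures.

Since intensity falls as 1/r², scaling from 21.4 m to 7.40 m:
12.7 × (21.4/7.40)² = 12.7 × 8.363 = 106.2 mSv/h.

106 mSv/h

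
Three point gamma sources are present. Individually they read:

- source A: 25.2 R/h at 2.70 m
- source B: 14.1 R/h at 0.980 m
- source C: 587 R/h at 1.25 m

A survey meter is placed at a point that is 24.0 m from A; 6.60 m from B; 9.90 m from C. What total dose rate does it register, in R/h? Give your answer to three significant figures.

9.99 R/h

By superposition, sum each source's inverse-square contribution:
A: 25.2 × (2.70/24.0)² = 0.3189 R/h
B: 14.1 × (0.980/6.60)² = 0.3109 R/h
C: 587 × (1.25/9.90)² = 9.358 R/h
Total = 0.3189 + 0.3109 + 9.358 = 9.988 R/h.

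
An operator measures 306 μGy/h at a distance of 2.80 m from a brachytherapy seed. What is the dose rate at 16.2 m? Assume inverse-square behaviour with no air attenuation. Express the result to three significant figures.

Since intensity falls as 1/r², the rate at 16.2 m is
306 × (2.80/16.2)² = 306 × 0.02987 = 9.140 μGy/h.

9.14 μGy/h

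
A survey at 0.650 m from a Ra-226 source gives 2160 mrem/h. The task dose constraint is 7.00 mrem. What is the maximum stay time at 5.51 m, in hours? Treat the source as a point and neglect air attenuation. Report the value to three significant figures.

0.233 h

Using I₁d₁² = I₂d₂², rate at 5.51 m:
2160 × (0.650/5.51)² = 2160 × 0.01392 = 30.07 mrem/h.
Stay time = 7.00 mrem ÷ 30.07 mrem/h = 0.2328 h.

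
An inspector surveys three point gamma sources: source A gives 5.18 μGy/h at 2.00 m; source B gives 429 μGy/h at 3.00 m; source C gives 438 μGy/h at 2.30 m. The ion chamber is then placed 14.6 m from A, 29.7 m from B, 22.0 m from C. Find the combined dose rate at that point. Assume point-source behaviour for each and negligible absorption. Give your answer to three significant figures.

Each source contributes Iᵢ·(dᵢ/rᵢ)²; contributions add.
A: 5.18 × (2.00/14.6)² = 0.09720 μGy/h
B: 429 × (3.00/29.7)² = 4.377 μGy/h
C: 438 × (2.30/22.0)² = 4.787 μGy/h
Total = 0.09720 + 4.377 + 4.787 = 9.261 μGy/h.

9.26 μGy/h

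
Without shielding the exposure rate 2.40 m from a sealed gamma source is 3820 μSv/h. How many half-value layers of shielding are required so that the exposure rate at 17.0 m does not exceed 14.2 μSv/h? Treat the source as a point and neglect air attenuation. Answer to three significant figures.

2.42 half-value layers

At 17.0 m, distance alone gives (2.40/17.0)² = 0.01993, so 3820 × 0.01993 = 76.13 μSv/h.
Further attenuation needed: 76.13/14.2 = 5.361.
n = log₂(5.361) = 2.423 half-value layers.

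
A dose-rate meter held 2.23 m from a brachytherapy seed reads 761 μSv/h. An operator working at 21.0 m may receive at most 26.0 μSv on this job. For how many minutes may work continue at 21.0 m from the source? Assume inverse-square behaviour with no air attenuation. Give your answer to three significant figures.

By the inverse-square law, rate at 21.0 m:
761 × (2.23/21.0)² = 761 × 0.01128 = 8.584 μSv/h.
Stay time = 26.0 μSv ÷ 8.584 μSv/h = 3.029 h = 181.7 min.

182 min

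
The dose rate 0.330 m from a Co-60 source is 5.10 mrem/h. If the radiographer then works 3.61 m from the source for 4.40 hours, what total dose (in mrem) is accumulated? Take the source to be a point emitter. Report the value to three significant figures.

0.188 mrem

Intensity scales as (d₁/d₂)², so rate at 3.61 m:
5.10 × (0.330/3.61)² = 5.10 × 0.008356 = 0.04262 mrem/h.
Dose = rate × time = 0.04262 mrem/h × 4.400 h = 0.1875 mrem.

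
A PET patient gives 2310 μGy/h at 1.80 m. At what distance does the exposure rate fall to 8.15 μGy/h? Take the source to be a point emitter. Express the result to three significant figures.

By the inverse-square law, d₂ = d₁·√(I₁/I₂).
I₁/I₂ = 2310/8.15 = 283.4, so d₂ = 1.80 × √283.4 = 30.30 m.

30.3 m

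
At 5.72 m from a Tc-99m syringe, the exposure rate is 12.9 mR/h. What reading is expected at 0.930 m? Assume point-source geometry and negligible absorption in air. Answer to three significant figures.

Applying the 1/r² law, the rate at 0.930 m is
(5.72/0.930)² = 37.83, so 12.9 × 37.83 = 488.0 mR/h.

488 mR/h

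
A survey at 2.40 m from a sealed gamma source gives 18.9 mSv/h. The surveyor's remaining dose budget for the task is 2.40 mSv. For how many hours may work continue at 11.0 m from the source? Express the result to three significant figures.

By the inverse-square law, rate at 11.0 m:
18.9 × (2.40/11.0)² = 18.9 × 0.04760 = 0.8996 mSv/h.
Stay time = 2.40 mSv ÷ 0.8996 mSv/h = 2.668 h.

2.67 h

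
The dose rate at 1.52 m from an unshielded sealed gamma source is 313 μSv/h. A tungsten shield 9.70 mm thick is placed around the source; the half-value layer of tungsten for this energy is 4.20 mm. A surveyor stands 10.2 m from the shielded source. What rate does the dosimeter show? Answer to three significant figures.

1.40 μSv/h

Distance alone: (1.52/10.2)² = 0.02221, so 313 × 0.02221 = 6.952 μSv/h.
Shield: 9.70/4.20 = 2.310 half-value layers → attenuation 2^(−2.310) = 0.2017.
Combined: 6.952 × 0.2017 = 1.402 μSv/h.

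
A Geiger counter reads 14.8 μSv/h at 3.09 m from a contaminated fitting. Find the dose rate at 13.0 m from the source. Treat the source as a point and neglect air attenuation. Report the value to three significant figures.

0.836 μSv/h

Applying the 1/r² law, the rate at 13.0 m is
14.8 × (3.09/13.0)² = 14.8 × 0.05650 = 0.8362 μSv/h.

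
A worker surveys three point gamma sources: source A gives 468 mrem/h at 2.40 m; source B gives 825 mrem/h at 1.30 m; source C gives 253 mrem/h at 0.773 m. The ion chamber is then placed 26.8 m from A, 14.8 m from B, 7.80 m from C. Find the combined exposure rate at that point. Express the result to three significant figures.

Each source contributes Iᵢ·(dᵢ/rᵢ)²; contributions add.
A: 468 × (2.40/26.8)² = 3.753 mrem/h
B: 825 × (1.30/14.8)² = 6.365 mrem/h
C: 253 × (0.773/7.80)² = 2.485 mrem/h
Total = 3.753 + 6.365 + 2.485 = 12.60 mrem/h.

12.6 mrem/h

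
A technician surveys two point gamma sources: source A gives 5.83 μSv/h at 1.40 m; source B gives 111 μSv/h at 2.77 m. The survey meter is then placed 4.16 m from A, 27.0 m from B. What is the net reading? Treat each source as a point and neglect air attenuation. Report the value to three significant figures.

By superposition, sum each source's inverse-square contribution:
A: 5.83 × (1.40/4.16)² = 0.6603 μSv/h
B: 111 × (2.77/27.0)² = 1.168 μSv/h
Total = 0.6603 + 1.168 = 1.828 μSv/h.

1.83 μSv/h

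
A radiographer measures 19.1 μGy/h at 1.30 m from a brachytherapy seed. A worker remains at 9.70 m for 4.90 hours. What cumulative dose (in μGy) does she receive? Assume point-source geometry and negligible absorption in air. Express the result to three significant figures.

By the inverse-square law, rate at 9.70 m:
(1.30/9.70)² = 0.01796, so 19.1 × 0.01796 = 0.3430 μGy/h.
Dose = rate × time = 0.3430 μGy/h × 4.900 h = 1.681 μGy.

1.68 μGy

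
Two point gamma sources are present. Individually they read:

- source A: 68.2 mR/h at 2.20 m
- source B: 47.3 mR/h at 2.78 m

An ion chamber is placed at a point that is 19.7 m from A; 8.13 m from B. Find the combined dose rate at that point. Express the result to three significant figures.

6.38 mR/h

Each source contributes Iᵢ·(dᵢ/rᵢ)²; contributions add.
A: 68.2 × (2.20/19.7)² = 0.8505 mR/h
B: 47.3 × (2.78/8.13)² = 5.531 mR/h
Total = 0.8505 + 5.531 = 6.381 mR/h.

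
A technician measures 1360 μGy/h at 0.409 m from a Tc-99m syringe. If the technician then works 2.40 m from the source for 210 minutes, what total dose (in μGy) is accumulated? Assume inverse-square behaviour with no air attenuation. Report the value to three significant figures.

Since intensity falls as 1/r², rate at 2.40 m:
1360 × (0.409/2.40)² = 1360 × 0.02904 = 39.49 μGy/h.
Dose = rate × time = 39.49 μGy/h × 3.500 h = 138.2 μGy.

138 μGy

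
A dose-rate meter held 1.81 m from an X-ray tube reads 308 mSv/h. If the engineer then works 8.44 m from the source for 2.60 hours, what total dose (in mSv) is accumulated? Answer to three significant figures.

36.8 mSv

Using I₁d₁² = I₂d₂², rate at 8.44 m:
(1.81/8.44)² = 0.04599, so 308 × 0.04599 = 14.16 mSv/h.
Dose = rate × time = 14.16 mSv/h × 2.600 h = 36.82 mSv.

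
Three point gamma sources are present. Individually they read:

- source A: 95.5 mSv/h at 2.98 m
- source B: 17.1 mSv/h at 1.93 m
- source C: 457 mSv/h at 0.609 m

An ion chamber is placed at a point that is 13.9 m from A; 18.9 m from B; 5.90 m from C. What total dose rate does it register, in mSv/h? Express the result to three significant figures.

9.44 mSv/h

By superposition, sum each source's inverse-square contribution:
A: 95.5 × (2.98/13.9)² = 4.389 mSv/h
B: 17.1 × (1.93/18.9)² = 0.1783 mSv/h
C: 457 × (0.609/5.90)² = 4.869 mSv/h
Total = 4.389 + 0.1783 + 4.869 = 9.436 mSv/h.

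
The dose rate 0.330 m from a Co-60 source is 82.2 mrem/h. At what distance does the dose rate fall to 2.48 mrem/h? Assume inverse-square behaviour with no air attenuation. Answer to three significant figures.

Using I₁d₁² = I₂d₂², d₂ = d₁·√(I₁/I₂).
I₁/I₂ = 82.2/2.48 = 33.15, so d₂ = 0.330 × √33.15 = 1.900 m.

1.90 m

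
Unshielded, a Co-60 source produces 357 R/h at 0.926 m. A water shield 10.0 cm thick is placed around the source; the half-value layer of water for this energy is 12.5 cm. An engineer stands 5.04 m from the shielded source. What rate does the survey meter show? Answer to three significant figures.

6.92 R/h

Distance alone: 357 × (0.926/5.04)² = 357 × 0.03376 = 12.05 R/h.
Shield: 10.0/12.5 = 0.8000 half-value layers → attenuation 2^(−0.8000) = 0.5743.
Combined: 12.05 × 0.5743 = 6.920 R/h.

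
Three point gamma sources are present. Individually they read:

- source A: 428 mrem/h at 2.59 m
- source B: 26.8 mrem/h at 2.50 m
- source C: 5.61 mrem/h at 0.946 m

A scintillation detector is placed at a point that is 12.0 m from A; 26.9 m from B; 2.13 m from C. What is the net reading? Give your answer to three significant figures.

Each source contributes Iᵢ·(dᵢ/rᵢ)²; contributions add.
A: 428 × (2.59/12.0)² = 19.94 mrem/h
B: 26.8 × (2.50/26.9)² = 0.2315 mrem/h
C: 5.61 × (0.946/2.13)² = 1.107 mrem/h
Total = 19.94 + 0.2315 + 1.107 = 21.28 mrem/h.

21.3 mrem/h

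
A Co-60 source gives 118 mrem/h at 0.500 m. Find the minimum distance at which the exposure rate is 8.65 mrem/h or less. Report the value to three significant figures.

Applying the 1/r² law, d₂ = d₁·√(I₁/I₂).
I₁/I₂ = 118/8.65 = 13.64, so d₂ = 0.500 × √13.64 = 1.847 m.

1.85 m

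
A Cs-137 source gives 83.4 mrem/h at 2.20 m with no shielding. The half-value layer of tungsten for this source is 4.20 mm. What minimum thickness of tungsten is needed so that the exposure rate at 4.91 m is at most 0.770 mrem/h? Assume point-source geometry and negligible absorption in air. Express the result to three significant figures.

18.7 mm

At 4.91 m, distance alone gives 83.4 × (2.20/4.91)² = 83.4 × 0.2008 = 16.75 mrem/h.
Further attenuation needed: 16.75/0.770 = 21.75.
n = log₂(21.75) = 4.443 half-value layers.
Thickness = 4.443 × 4.20 mm = 18.66 mm.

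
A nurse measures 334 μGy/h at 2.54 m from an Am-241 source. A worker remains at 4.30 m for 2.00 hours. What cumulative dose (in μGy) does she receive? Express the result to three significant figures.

Intensity scales as (d₁/d₂)², so rate at 4.30 m:
334 × (2.54/4.30)² = 334 × 0.3489 = 116.5 μGy/h.
Dose = rate × time = 116.5 μGy/h × 2.000 h = 233.0 μGy.

233 μGy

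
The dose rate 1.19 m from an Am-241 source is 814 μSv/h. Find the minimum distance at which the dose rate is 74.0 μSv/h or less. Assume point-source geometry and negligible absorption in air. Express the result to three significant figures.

Using I₁d₁² = I₂d₂², d₂ = d₁·√(I₁/I₂).
I₁/I₂ = 814/74.0 = 11.00, so d₂ = 1.19 × √11.00 = 3.947 m.

3.95 m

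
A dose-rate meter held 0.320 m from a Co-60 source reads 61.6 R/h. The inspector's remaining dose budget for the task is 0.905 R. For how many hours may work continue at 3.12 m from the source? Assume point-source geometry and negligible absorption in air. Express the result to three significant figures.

Intensity scales as (d₁/d₂)², so rate at 3.12 m:
(0.320/3.12)² = 0.01052, so 61.6 × 0.01052 = 0.6480 R/h.
Stay time = 0.905 R ÷ 0.6480 R/h = 1.397 h.

1.40 h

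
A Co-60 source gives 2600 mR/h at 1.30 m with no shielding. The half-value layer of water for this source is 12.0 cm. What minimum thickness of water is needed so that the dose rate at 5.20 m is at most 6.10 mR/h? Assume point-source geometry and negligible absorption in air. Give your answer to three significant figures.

At 5.20 m, distance alone gives (1.30/5.20)² = 0.06250, so 2600 × 0.06250 = 162.5 mR/h.
Further attenuation needed: 162.5/6.10 = 26.64.
n = log₂(26.64) = 4.736 half-value layers.
Thickness = 4.736 × 12.0 cm = 56.83 cm.

56.8 cm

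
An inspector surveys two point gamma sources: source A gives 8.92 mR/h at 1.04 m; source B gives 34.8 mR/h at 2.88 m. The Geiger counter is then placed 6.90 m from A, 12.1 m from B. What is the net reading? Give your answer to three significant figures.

2.17 mR/h

Each source contributes Iᵢ·(dᵢ/rᵢ)²; contributions add.
A: 8.92 × (1.04/6.90)² = 0.2026 mR/h
B: 34.8 × (2.88/12.1)² = 1.971 mR/h
Total = 0.2026 + 1.971 = 2.174 mR/h.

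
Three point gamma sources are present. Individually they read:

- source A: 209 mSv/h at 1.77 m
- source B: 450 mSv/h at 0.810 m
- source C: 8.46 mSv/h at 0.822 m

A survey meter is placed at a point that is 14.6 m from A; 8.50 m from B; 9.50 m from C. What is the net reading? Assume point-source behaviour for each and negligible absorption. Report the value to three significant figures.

7.22 mSv/h

By superposition, sum each source's inverse-square contribution:
A: 209 × (1.77/14.6)² = 3.072 mSv/h
B: 450 × (0.810/8.50)² = 4.086 mSv/h
C: 8.46 × (0.822/9.50)² = 0.06334 mSv/h
Total = 3.072 + 4.086 + 0.06334 = 7.221 mSv/h.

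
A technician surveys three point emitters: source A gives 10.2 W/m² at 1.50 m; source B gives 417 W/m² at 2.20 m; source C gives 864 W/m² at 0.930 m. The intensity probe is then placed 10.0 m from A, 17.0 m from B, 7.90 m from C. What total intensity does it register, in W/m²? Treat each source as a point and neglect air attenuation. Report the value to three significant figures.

19.2 W/m²

Each source contributes Iᵢ·(dᵢ/rᵢ)²; contributions add.
A: 10.2 × (1.50/10.0)² = 0.2295 W/m²
B: 417 × (2.20/17.0)² = 6.984 W/m²
C: 864 × (0.930/7.90)² = 11.97 W/m²
Total = 0.2295 + 6.984 + 11.97 = 19.18 W/m².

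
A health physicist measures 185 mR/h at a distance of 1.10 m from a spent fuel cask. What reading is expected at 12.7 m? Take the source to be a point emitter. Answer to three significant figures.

Applying the 1/r² law, the rate at 12.7 m is
185 × (1.10/12.7)² = 185 × 0.007502 = 1.388 mR/h.

1.39 mR/h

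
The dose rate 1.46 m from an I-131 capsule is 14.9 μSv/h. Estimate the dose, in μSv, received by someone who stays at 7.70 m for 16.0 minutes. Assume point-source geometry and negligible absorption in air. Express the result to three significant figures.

0.143 μSv

Using I₁d₁² = I₂d₂², rate at 7.70 m:
(1.46/7.70)² = 0.03595, so 14.9 × 0.03595 = 0.5357 μSv/h.
Dose = rate × time = 0.5357 μSv/h × 0.2667 h = 0.1429 μSv.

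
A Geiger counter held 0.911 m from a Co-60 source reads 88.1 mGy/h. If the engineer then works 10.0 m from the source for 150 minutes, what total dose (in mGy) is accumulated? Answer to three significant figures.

1.83 mGy

By the inverse-square law, rate at 10.0 m:
88.1 × (0.911/10.0)² = 88.1 × 0.008299 = 0.7311 mGy/h.
Dose = rate × time = 0.7311 mGy/h × 2.500 h = 1.828 mGy.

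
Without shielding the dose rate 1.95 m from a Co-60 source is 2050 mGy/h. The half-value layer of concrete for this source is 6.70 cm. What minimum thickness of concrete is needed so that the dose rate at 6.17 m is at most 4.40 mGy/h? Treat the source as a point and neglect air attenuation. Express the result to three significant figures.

At 6.17 m, distance alone gives 2050 × (1.95/6.17)² = 2050 × 0.09988 = 204.8 mGy/h.
Further attenuation needed: 204.8/4.40 = 46.55.
n = log₂(46.55) = 5.541 half-value layers.
Thickness = 5.541 × 6.70 cm = 37.12 cm.

37.1 cm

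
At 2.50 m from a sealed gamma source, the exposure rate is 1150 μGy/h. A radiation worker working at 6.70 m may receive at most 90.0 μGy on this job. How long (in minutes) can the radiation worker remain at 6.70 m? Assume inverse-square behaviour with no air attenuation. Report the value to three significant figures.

Since intensity falls as 1/r², rate at 6.70 m:
1150 × (2.50/6.70)² = 1150 × 0.1392 = 160.1 μGy/h.
Stay time = 90.0 μGy ÷ 160.1 μGy/h = 0.5621 h = 33.73 min.

33.7 min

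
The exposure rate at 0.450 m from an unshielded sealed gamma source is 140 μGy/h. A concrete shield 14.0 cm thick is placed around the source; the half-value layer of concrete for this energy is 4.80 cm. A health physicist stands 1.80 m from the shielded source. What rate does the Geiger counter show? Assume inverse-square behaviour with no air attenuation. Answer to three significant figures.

1.16 μGy/h

Distance alone: (0.450/1.80)² = 0.06250, so 140 × 0.06250 = 8.750 μGy/h.
Shield: 14.0/4.80 = 2.917 half-value layers → attenuation 2^(−2.917) = 0.1324.
Combined: 8.750 × 0.1324 = 1.158 μGy/h.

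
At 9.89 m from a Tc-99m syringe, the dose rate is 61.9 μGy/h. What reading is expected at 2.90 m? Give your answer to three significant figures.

Applying the 1/r² law, the rate at 2.90 m is
61.9 × (9.89/2.90)² = 61.9 × 11.63 = 719.9 μGy/h.

720 μGy/h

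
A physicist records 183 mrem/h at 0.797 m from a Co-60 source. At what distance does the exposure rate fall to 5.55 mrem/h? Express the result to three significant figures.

Using I₁d₁² = I₂d₂², d₂ = d₁·√(I₁/I₂).
I₁/I₂ = 183/5.55 = 32.97, so d₂ = 0.797 × √32.97 = 4.576 m.

4.58 m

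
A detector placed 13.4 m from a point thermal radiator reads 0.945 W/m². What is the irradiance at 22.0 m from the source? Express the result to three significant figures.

0.351 W/m²

Using I₁d₁² = I₂d₂², scaling from 13.4 m to 22.0 m:
0.945 × (13.4/22.0)² = 0.945 × 0.3710 = 0.3506 W/m².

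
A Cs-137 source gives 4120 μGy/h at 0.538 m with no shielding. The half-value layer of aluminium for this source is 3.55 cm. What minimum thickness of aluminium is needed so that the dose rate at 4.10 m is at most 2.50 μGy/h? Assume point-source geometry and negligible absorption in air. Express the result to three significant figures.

At 4.10 m, distance alone gives 4120 × (0.538/4.10)² = 4120 × 0.01722 = 70.95 μGy/h.
Further attenuation needed: 70.95/2.50 = 28.38.
n = log₂(28.38) = 4.827 half-value layers.
Thickness = 4.827 × 3.55 cm = 17.14 cm.

17.1 cm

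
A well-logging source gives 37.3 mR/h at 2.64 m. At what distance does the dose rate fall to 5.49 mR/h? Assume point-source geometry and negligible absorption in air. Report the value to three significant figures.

Applying the 1/r² law, d₂ = d₁·√(I₁/I₂).
I₁/I₂ = 37.3/5.49 = 6.794, so d₂ = 2.64 × √6.794 = 6.881 m.

6.88 m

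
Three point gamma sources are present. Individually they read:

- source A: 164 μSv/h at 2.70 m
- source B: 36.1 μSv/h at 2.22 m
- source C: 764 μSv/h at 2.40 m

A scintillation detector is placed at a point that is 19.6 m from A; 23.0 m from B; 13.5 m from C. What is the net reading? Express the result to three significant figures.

27.6 μSv/h

By superposition, sum each source's inverse-square contribution:
A: 164 × (2.70/19.6)² = 3.112 μSv/h
B: 36.1 × (2.22/23.0)² = 0.3363 μSv/h
C: 764 × (2.40/13.5)² = 24.15 μSv/h
Total = 3.112 + 0.3363 + 24.15 = 27.60 μSv/h.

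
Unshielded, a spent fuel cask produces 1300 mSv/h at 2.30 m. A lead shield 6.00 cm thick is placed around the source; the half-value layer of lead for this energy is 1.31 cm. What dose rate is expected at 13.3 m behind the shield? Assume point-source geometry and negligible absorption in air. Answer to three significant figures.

Distance alone: 1300 × (2.30/13.3)² = 1300 × 0.02991 = 38.88 mSv/h.
Shield: 6.00/1.31 = 4.580 half-value layers → attenuation 2^(−4.580) = 0.04181.
Combined: 38.88 × 0.04181 = 1.626 mSv/h.

1.63 mSv/h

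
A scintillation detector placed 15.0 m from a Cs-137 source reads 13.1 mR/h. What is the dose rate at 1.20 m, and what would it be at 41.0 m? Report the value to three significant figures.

Intensity scales as (d₁/d₂)², so
At 1.20 m: (15.0/1.20)² = 156.2, so 13.1 × 156.2 = 2046 mR/h
At 41.0 m: 2046 × (1.20/41.0)² = 2046 × 0.0008566 = 1.753 mR/h.

2050 mR/h; 1.75 mR/h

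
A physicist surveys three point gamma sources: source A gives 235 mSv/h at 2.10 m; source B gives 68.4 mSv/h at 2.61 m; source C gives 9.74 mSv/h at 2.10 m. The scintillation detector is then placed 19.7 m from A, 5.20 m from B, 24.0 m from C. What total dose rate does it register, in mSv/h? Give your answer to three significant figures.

20.0 mSv/h

By superposition, sum each source's inverse-square contribution:
A: 235 × (2.10/19.7)² = 2.670 mSv/h
B: 68.4 × (2.61/5.20)² = 17.23 mSv/h
C: 9.74 × (2.10/24.0)² = 0.07457 mSv/h
Total = 2.670 + 17.23 + 0.07457 = 19.97 mSv/h.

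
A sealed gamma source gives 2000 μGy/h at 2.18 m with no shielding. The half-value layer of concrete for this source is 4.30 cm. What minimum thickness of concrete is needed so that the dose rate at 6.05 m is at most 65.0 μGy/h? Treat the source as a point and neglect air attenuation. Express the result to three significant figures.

At 6.05 m, distance alone gives (2.18/6.05)² = 0.1298, so 2000 × 0.1298 = 259.6 μGy/h.
Further attenuation needed: 259.6/65.0 = 3.994.
n = log₂(3.994) = 1.998 half-value layers.
Thickness = 1.998 × 4.30 cm = 8.591 cm.

8.59 cm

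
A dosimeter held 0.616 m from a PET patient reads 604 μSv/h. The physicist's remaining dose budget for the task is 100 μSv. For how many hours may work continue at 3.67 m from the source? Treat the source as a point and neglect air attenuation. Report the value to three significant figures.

5.88 h

By the inverse-square law, rate at 3.67 m:
(0.616/3.67)² = 0.02817, so 604 × 0.02817 = 17.01 μSv/h.
Stay time = 100 μSv ÷ 17.01 μSv/h = 5.879 h.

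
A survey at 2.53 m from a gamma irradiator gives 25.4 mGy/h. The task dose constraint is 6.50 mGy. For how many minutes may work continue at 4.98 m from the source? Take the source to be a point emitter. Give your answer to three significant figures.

59.5 min

By the inverse-square law, rate at 4.98 m:
25.4 × (2.53/4.98)² = 25.4 × 0.2581 = 6.556 mGy/h.
Stay time = 6.50 mGy ÷ 6.556 mGy/h = 0.9915 h = 59.49 min.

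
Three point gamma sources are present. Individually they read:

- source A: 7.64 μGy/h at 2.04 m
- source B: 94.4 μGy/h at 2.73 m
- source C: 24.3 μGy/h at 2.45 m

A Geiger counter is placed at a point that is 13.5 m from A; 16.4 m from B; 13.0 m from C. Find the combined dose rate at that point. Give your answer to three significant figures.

3.65 μGy/h

By superposition, sum each source's inverse-square contribution:
A: 7.64 × (2.04/13.5)² = 0.1745 μGy/h
B: 94.4 × (2.73/16.4)² = 2.616 μGy/h
C: 24.3 × (2.45/13.0)² = 0.8631 μGy/h
Total = 0.1745 + 2.616 + 0.8631 = 3.654 μGy/h.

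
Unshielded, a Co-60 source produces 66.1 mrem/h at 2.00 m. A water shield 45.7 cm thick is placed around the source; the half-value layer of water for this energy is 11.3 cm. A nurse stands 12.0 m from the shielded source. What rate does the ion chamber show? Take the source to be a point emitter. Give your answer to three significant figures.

Distance alone: 66.1 × (2.00/12.0)² = 66.1 × 0.02778 = 1.836 mrem/h.
Shield: 45.7/11.3 = 4.044 half-value layers → attenuation 2^(−4.044) = 0.06062.
Combined: 1.836 × 0.06062 = 0.1113 mrem/h.

0.111 mrem/h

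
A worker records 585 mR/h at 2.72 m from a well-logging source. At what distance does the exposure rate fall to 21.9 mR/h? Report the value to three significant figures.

By the inverse-square law, d₂ = d₁·√(I₁/I₂).
I₁/I₂ = 585/21.9 = 26.71, so d₂ = 2.72 × √26.71 = 14.06 m.

14.1 m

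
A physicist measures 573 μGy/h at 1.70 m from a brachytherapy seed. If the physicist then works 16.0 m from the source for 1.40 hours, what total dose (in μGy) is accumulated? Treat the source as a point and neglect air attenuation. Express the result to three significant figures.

9.06 μGy

Since intensity falls as 1/r², rate at 16.0 m:
573 × (1.70/16.0)² = 573 × 0.01129 = 6.469 μGy/h.
Dose = rate × time = 6.469 μGy/h × 1.400 h = 9.057 μGy.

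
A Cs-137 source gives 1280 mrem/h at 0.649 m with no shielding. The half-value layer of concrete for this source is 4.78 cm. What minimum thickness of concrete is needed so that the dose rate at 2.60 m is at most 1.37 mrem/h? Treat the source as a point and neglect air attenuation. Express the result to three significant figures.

28.0 cm

At 2.60 m, distance alone gives (0.649/2.60)² = 0.06231, so 1280 × 0.06231 = 79.76 mrem/h.
Further attenuation needed: 79.76/1.37 = 58.22.
n = log₂(58.22) = 5.863 half-value layers.
Thickness = 5.863 × 4.78 cm = 28.03 cm.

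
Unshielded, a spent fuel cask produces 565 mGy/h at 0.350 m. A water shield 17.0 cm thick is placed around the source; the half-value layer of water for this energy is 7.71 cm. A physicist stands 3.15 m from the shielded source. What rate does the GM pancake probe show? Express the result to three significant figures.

1.51 mGy/h

Distance alone: (0.350/3.15)² = 0.01235, so 565 × 0.01235 = 6.978 mGy/h.
Shield: 17.0/7.71 = 2.205 half-value layers → attenuation 2^(−2.205) = 0.2169.
Combined: 6.978 × 0.2169 = 1.514 mGy/h.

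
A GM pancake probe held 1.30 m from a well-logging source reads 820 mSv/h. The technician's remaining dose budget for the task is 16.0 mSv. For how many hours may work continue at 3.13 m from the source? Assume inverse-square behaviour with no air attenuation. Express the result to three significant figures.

0.113 h

Since intensity falls as 1/r², rate at 3.13 m:
(1.30/3.13)² = 0.1725, so 820 × 0.1725 = 141.4 mSv/h.
Stay time = 16.0 mSv ÷ 141.4 mSv/h = 0.1132 h.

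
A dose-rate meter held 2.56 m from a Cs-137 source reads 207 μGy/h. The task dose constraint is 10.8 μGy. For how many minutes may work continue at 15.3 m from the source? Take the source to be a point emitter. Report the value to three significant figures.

Intensity scales as (d₁/d₂)², so rate at 15.3 m:
(2.56/15.3)² = 0.02800, so 207 × 0.02800 = 5.796 μGy/h.
Stay time = 10.8 μGy ÷ 5.796 μGy/h = 1.863 h = 111.8 min.

112 min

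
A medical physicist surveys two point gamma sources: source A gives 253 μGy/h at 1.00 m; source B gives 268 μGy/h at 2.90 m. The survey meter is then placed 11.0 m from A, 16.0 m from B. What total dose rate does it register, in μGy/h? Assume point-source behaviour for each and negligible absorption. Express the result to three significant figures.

10.9 μGy/h

By superposition, sum each source's inverse-square contribution:
A: 253 × (1.00/11.0)² = 2.091 μGy/h
B: 268 × (2.90/16.0)² = 8.804 μGy/h
Total = 2.091 + 8.804 = 10.89 μGy/h.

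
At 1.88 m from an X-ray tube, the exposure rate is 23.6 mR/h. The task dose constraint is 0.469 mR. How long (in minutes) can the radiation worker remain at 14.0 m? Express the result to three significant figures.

Applying the 1/r² law, rate at 14.0 m:
23.6 × (1.88/14.0)² = 23.6 × 0.01803 = 0.4255 mR/h.
Stay time = 0.469 mR ÷ 0.4255 mR/h = 1.102 h = 66.12 min.

66.1 min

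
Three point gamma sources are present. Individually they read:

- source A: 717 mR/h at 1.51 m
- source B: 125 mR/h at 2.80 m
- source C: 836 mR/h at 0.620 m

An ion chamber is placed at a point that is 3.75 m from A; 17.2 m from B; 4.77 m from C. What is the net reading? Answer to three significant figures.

134 mR/h

Each source contributes Iᵢ·(dᵢ/rᵢ)²; contributions add.
A: 717 × (1.51/3.75)² = 116.3 mR/h
B: 125 × (2.80/17.2)² = 3.313 mR/h
C: 836 × (0.620/4.77)² = 14.12 mR/h
Total = 116.3 + 3.313 + 14.12 = 133.7 mR/h.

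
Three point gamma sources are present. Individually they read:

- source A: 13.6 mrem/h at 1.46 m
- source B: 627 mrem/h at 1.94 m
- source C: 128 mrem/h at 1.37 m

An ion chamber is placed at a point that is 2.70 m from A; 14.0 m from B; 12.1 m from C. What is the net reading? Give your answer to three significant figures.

17.7 mrem/h

Each source contributes Iᵢ·(dᵢ/rᵢ)²; contributions add.
A: 13.6 × (1.46/2.70)² = 3.977 mrem/h
B: 627 × (1.94/14.0)² = 12.04 mrem/h
C: 128 × (1.37/12.1)² = 1.641 mrem/h
Total = 3.977 + 12.04 + 1.641 = 17.66 mrem/h.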